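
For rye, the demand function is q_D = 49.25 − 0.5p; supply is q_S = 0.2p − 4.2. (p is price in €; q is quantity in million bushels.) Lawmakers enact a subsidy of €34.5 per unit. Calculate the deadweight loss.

€85.02 million

In inverse form: demand p = 98.5 − 2q, supply p = 21 + 5q.
Competitive equilibrium: 98.5 − 2q = 21 + 5q → q* = 11.0714, p* = 76.3571.
The subsidy lowers effective supply by 34.5: p = 5q − 13.5.
New quantity: 98.5 − 2q = 5q − 13.5 → q' = 16.
Overproduction Δq = 16 − 11.0714 = 4.9286; wedge = subsidy = 34.5.
The triangle = ½ × 4.9286 × 34.5 = €85.02 million.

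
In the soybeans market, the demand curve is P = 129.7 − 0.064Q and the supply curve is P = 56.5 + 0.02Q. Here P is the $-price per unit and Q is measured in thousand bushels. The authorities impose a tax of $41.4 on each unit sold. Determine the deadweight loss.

$10202.14 thousand

Competitive equilibrium: 129.7 − 0.064Q = 56.5 + 0.02Q → Q* = 871.4286, P* = 73.9286.
With the tax, the buyer price exceeds the seller price by 41.4: (129.7 − 0.064Q) − (56.5 + 0.02Q) = 41.4 → Q' = 378.5714.
ΔQ = 871.4286 − 378.5714 = 492.8572; the wedge equals the tax, 41.4.
Welfare loss = ½ × 492.8572 × 41.4 = $10202.14 thousand.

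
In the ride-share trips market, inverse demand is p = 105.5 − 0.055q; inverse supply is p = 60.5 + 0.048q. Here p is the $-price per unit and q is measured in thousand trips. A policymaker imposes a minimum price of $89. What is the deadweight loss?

$965.10 thousand

Competitive equilibrium: 105.5 − 0.055q = 60.5 + 0.048q → q* = 436.8932, p* = 81.4709.
At the floor p = 89, quantity demanded = (105.5 − 89)/0.055 = 300.
Sellers' marginal cost at q' = 300: 60.5 + 0.048·300 = 74.9.
Δq = 436.8932 − 300 = 136.8932; wedge = 89 − 74.9 = 14.1.
Deadweight loss = ½ × 136.8932 × 14.1 = $965.10 thousand.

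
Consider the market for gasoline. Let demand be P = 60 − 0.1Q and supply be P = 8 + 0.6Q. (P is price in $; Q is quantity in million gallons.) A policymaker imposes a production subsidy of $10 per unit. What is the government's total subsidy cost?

Competitive equilibrium: 60 − 0.1Q = 8 + 0.6Q → Q* = 74.2857, P* = 52.5714.
The subsidy lowers effective supply by 10: P = 0.6Q − 2.
New quantity: 60 − 0.1Q = 0.6Q − 2 → Q' = 88.5714.
Total subsidy cost = 10 × 88.5714 = $885.71 million.

$885.71 million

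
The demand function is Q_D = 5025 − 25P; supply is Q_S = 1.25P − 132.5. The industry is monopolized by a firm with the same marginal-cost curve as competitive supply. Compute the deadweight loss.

In inverse form: demand P = 201 − 0.04Q, supply P = 106 + 0.8Q.
Competitive equilibrium: 201 − 0.04Q = 106 + 0.8Q → Q* = 113.0952, P* = 196.4762.
Marginal revenue: MR = 201 − 0.08Q. Set MR = MC: 201 − 0.08Q = 106 + 0.8Q → Q_m = 107.9545.
Price P_m = 201 − 0.04·107.9545 = 196.6818; MC(Q_m) = 106 + 0.8·107.9545 = 192.3636.
Competitive Q* = 113.0952, so ΔQ = 5.1407; wedge = 196.6818 − 192.3636 = 4.3182.
Welfare loss = ½ × 5.1407 × 4.3182 = 11.10.

11.10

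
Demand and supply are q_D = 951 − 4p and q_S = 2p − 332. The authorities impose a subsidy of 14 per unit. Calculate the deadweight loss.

In inverse form: demand p = 237.75 − 0.25q, supply p = 166 + 0.5q.
Competitive equilibrium: 237.75 − 0.25q = 166 + 0.5q → q* = 95.6667, p* = 213.8333.
The subsidy lowers effective supply by 14: p = 152 + 0.5q.
New quantity: 237.75 − 0.25q = 152 + 0.5q → q' = 114.3333.
Overproduction Δq = 114.3333 − 95.6667 = 18.6666; wedge = subsidy = 14.
Welfare loss = ½ × 18.6666 × 14 = 130.67.

130.67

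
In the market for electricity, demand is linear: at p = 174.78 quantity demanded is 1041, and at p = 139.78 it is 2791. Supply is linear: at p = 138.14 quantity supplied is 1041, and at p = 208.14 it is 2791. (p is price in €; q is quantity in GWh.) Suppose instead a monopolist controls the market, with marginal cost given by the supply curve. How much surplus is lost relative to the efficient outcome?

€5115.01

Demand slope = (139.78 − 174.78)/(2791 − 1041) = −0.02, so p = 195.6 − 0.02q.
Supply slope = (208.14 − 138.14)/(2791 − 1041) = 0.04, so p = 96.5 + 0.04q.
Competitive equilibrium: 195.6 − 0.02q = 96.5 + 0.04q → q* = 1651.6667, p* = 162.5667.
Marginal revenue: MR = 195.6 − 0.04q. Set MR = MC: 195.6 − 0.04q = 96.5 + 0.04q → q_m = 1238.75.
Price p_m = 195.6 − 0.02·1238.75 = 170.825; MC(q_m) = 96.5 + 0.04·1238.75 = 146.05.
Competitive q* = 1651.6667, so Δq = 412.9167; wedge = 170.825 − 146.05 = 24.775.
DWL = ½ × 412.9167 × 24.775 = €5115.01.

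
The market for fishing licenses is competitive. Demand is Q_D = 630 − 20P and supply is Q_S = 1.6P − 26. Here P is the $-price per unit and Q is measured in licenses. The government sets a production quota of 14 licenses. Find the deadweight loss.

$24.92

In inverse form: demand P = 31.5 − 0.05Q, supply P = 16.25 + 0.625Q.
Competitive equilibrium: 31.5 − 0.05Q = 16.25 + 0.625Q → Q* = 22.5926, P* = 30.3704.
At Q = 14: demand price = 31.5 − 0.05·14 = 30.8; supply price = 16.25 + 0.625·14 = 25.
ΔQ = 22.5926 − 14 = 8.5926; wedge = 30.8 − 25 = 5.8.
Deadweight loss = ½ × 8.5926 × 5.8 = $24.92.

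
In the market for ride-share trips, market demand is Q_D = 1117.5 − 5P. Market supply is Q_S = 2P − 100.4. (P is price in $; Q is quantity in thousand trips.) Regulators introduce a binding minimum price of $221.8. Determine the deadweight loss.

$20004.30 thousand

In inverse form: demand P = 223.5 − 0.2Q, supply P = 50.2 + 0.5Q.
Competitive equilibrium: 223.5 − 0.2Q = 50.2 + 0.5Q → Q* = 247.5714, P* = 173.9857.
At the floor P = 221.8, quantity demanded = (223.5 − 221.8)/0.2 = 8.5.
Sellers' marginal cost at Q' = 8.5: 50.2 + 0.5·8.5 = 54.45.
ΔQ = 247.5714 − 8.5 = 239.0714; wedge = 221.8 − 54.45 = 167.35.
The triangle = ½ × 239.0714 × 167.35 = $20004.30 thousand.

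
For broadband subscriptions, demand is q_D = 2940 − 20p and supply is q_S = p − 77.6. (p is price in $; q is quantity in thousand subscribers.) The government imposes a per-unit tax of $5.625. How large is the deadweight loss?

$15.07 thousand

In inverse form: demand p = 147 − 0.05q, supply p = 77.6 + q.
Competitive equilibrium: 147 − 0.05q = 77.6 + q → q* = 66.0952, p* = 143.6952.
With the tax, the buyer price exceeds the seller price by 5.625: (147 − 0.05q) − (77.6 + q) = 5.625 → q' = 60.7381.
Δq = 66.0952 − 60.7381 = 5.3571; the wedge equals the tax, 5.625.
Deadweight loss = ½ × 5.3571 × 5.625 = $15.07 thousand.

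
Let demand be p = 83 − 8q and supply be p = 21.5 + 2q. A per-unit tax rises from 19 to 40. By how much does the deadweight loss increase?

61.95

Competitive equilibrium: 83 − 8q = 21.5 + 2q → q* = 6.15, p* = 33.8.
For a per-unit tax t: Δq = t/10, so DWL = ½·t·(t/10) = t²/20.
At t = 19: DWL = 18.05. At t = 40: DWL = 80.
Increase = 80 − 18.05 = 61.95.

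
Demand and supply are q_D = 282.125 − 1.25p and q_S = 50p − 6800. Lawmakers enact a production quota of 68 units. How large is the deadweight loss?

702.39

In inverse form: demand p = 225.7 − 0.8q, supply p = 136 + 0.02q.
Competitive equilibrium: 225.7 − 0.8q = 136 + 0.02q → q* = 109.3902, p* = 138.1878.
At q = 68: demand price = 225.7 − 0.8·68 = 171.3; supply price = 136 + 0.02·68 = 137.36.
Δq = 109.3902 − 68 = 41.3902; wedge = 171.3 − 137.36 = 33.94.
Welfare loss = ½ × 41.3902 × 33.94 = 702.39.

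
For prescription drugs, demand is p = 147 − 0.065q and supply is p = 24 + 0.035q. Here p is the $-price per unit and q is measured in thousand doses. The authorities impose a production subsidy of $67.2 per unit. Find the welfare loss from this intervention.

$22579.20 thousand

Competitive equilibrium: 147 − 0.065q = 24 + 0.035q → q* = 1230, p* = 67.05.
The subsidy lowers effective supply by 67.2: p = 0.035q − 43.2.
New quantity: 147 − 0.065q = 0.035q − 43.2 → q' = 1902.
Overproduction Δq = 1902 − 1230 = 672; wedge = subsidy = 67.2.
Welfare loss = ½ × 672 × 67.2 = $22579.20 thousand.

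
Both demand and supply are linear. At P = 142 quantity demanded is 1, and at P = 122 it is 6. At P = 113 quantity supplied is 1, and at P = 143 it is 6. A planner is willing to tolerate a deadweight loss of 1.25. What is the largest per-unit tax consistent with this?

5

Demand slope = (122 − 142)/(6 − 1) = −4, so P = 146 − 4Q.
Supply slope = (143 − 113)/(6 − 1) = 6, so P = 107 + 6Q.
Competitive equilibrium: 146 − 4Q = 107 + 6Q → Q* = 3.9, P* = 130.4.
A tax t gives ΔQ = t/10 and wedge t, so DWL = t²/20.
t²/20 = 1.25 → t² = 25 → t = 5.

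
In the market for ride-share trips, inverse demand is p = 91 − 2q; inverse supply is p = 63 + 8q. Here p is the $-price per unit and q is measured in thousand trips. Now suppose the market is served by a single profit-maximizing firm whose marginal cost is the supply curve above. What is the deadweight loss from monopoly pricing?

Competitive equilibrium: 91 − 2q = 63 + 8q → q* = 2.8, p* = 85.4.
Marginal revenue: MR = 91 − 4q. Set MR = MC: 91 − 4q = 63 + 8q → q_m = 2.3333.
Price p_m = 91 − 2·2.3333 = 86.3334; MC(q_m) = 63 + 8·2.3333 = 81.6664.
Competitive q* = 2.8, so Δq = 0.4667; wedge = 86.3334 − 81.6664 = 4.667.
Welfare loss = ½ × 0.4667 × 4.667 = $1.09 thousand.

$1.09 thousand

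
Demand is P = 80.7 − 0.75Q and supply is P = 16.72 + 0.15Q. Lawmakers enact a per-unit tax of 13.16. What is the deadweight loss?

96.21

Competitive equilibrium: 80.7 − 0.75Q = 16.72 + 0.15Q → Q* = 71.0889, P* = 27.3833.
With the tax, the buyer price exceeds the seller price by 13.16: (80.7 − 0.75Q) − (16.72 + 0.15Q) = 13.16 → Q' = 56.4667.
ΔQ = 71.0889 − 56.4667 = 14.6222; the wedge equals the tax, 13.16.
Welfare loss = ½ × 14.6222 × 13.16 = 96.21.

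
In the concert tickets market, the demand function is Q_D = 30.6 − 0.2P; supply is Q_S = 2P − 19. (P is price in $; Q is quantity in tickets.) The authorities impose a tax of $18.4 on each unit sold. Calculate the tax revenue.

$418.52

In inverse form: demand P = 153 − 5Q, supply P = 9.5 + 0.5Q.
Competitive equilibrium: 153 − 5Q = 9.5 + 0.5Q → Q* = 26.0909, P* = 22.5455.
With the tax, the buyer price exceeds the seller price by 18.4: (153 − 5Q) − (9.5 + 0.5Q) = 18.4 → Q' = 22.7455.
Tax revenue = 18.4 × 22.7455 = $418.52.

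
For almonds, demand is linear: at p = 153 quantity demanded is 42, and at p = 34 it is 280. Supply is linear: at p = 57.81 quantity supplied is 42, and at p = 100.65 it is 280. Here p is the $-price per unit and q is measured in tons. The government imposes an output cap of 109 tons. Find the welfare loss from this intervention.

$1811.13

Demand slope = (34 − 153)/(280 − 42) = −0.5, so p = 174 − 0.5q.
Supply slope = (100.65 − 57.81)/(280 − 42) = 0.18, so p = 50.25 + 0.18q.
Competitive equilibrium: 174 − 0.5q = 50.25 + 0.18q → q* = 181.9853, p* = 83.0074.
At q = 109: demand price = 174 − 0.5·109 = 119.5; supply price = 50.25 + 0.18·109 = 69.87.
Δq = 181.9853 − 109 = 72.9853; wedge = 119.5 − 69.87 = 49.63.
DWL = ½ × 72.9853 × 49.63 = $1811.13.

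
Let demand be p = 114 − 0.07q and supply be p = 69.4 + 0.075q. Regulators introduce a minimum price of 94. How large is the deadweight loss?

34.68

Competitive equilibrium: 114 − 0.07q = 69.4 + 0.075q → q* = 307.5862, p* = 92.469.
At the floor p = 94, quantity demanded = (114 − 94)/0.07 = 285.7143.
Sellers' marginal cost at q' = 285.7143: 69.4 + 0.075·285.7143 = 90.8286.
Δq = 307.5862 − 285.7143 = 21.8719; wedge = 94 − 90.8286 = 3.1714.
The triangle = ½ × 21.8719 × 3.1714 = 34.68.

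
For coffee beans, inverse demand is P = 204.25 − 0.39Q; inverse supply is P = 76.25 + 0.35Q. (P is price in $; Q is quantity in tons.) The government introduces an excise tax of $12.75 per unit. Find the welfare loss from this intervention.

Competitive equilibrium: 204.25 − 0.39Q = 76.25 + 0.35Q → Q* = 172.973, P* = 136.7905.
With the tax, the buyer price exceeds the seller price by 12.75: (204.25 − 0.39Q) − (76.25 + 0.35Q) = 12.75 → Q' = 155.7432.
ΔQ = 172.973 − 155.7432 = 17.2298; the wedge equals the tax, 12.75.
Welfare loss = ½ × 17.2298 × 12.75 = $109.84.

$109.84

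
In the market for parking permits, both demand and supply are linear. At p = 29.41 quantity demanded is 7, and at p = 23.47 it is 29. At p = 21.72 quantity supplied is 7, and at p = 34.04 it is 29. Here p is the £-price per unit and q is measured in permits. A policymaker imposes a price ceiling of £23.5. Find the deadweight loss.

£15.37

Demand slope = (23.47 − 29.41)/(29 − 7) = −0.27, so p = 31.3 − 0.27q.
Supply slope = (34.04 − 21.72)/(29 − 7) = 0.56, so p = 17.8 + 0.56q.
Competitive equilibrium: 31.3 − 0.27q = 17.8 + 0.56q → q* = 16.2651, p* = 26.9084.
At the ceiling p = 23.5, quantity supplied = (23.5 − 17.8)/0.56 = 10.1786.
Willingness to pay at q' = 10.1786: 31.3 − 0.27·10.1786 = 28.5518.
Δq = 16.2651 − 10.1786 = 6.0865; wedge = 28.5518 − 23.5 = 5.0518.
The triangle = ½ × 6.0865 × 5.0518 = £15.37.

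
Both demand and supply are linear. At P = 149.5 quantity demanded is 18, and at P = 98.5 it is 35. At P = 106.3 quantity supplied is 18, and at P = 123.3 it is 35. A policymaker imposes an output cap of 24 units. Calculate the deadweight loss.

46.08

Demand slope = (98.5 − 149.5)/(35 − 18) = −3, so P = 203.5 − 3Q.
Supply slope = (123.3 − 106.3)/(35 − 18) = 1, so P = 88.3 + Q.
Competitive equilibrium: 203.5 − 3Q = 88.3 + Q → Q* = 28.8, P* = 117.1.
At Q = 24: demand price = 203.5 − 3·24 = 131.5; supply price = 88.3 + 1·24 = 112.3.
ΔQ = 28.8 − 24 = 4.8; wedge = 131.5 − 112.3 = 19.2.
Welfare loss = ½ × 4.8 × 19.2 = 46.08.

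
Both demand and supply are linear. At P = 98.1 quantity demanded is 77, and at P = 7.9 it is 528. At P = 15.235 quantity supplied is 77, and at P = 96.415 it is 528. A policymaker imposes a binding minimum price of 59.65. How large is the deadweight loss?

Demand slope = (7.9 − 98.1)/(528 − 77) = −0.2, so P = 113.5 − 0.2Q.
Supply slope = (96.415 − 15.235)/(528 − 77) = 0.18, so P = 1.375 + 0.18Q.
Competitive equilibrium: 113.5 − 0.2Q = 1.375 + 0.18Q → Q* = 295.0658, P* = 54.4868.
At the floor P = 59.65, quantity demanded = (113.5 − 59.65)/0.2 = 269.25.
Sellers' marginal cost at Q' = 269.25: 1.375 + 0.18·269.25 = 49.84.
ΔQ = 295.0658 − 269.25 = 25.8158; wedge = 59.65 − 49.84 = 9.81.
The triangle = ½ × 25.8158 × 9.81 = 126.63.

126.63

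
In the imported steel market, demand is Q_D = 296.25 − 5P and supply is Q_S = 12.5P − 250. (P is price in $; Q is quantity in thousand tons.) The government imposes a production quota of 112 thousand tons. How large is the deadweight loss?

$111.16 thousand

In inverse form: demand P = 59.25 − 0.2Q, supply P = 20 + 0.08Q.
Competitive equilibrium: 59.25 − 0.2Q = 20 + 0.08Q → Q* = 140.1786, P* = 31.2143.
At Q = 112: demand price = 59.25 − 0.2·112 = 36.85; supply price = 20 + 0.08·112 = 28.96.
ΔQ = 140.1786 − 112 = 28.1786; wedge = 36.85 − 28.96 = 7.89.
Welfare loss = ½ × 28.1786 × 7.89 = $111.16 thousand.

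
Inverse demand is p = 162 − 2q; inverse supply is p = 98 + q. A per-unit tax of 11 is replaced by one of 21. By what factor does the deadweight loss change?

Competitive equilibrium: 162 − 2q = 98 + q → q* = 21.3333, p* = 119.3333.
For a per-unit tax t: Δq = t/3, so DWL = ½·t·(t/3) = t²/6.
At t = 11: DWL = 20.167. At t = 21: DWL = 73.5.
Ratio = (21/11)² = 3.645.

3.645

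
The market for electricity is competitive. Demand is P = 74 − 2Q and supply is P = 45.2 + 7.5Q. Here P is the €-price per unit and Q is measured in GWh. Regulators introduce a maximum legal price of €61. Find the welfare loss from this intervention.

€4.06

Competitive equilibrium: 74 − 2Q = 45.2 + 7.5Q → Q* = 3.0316, P* = 67.9368.
At the ceiling P = 61, quantity supplied = (61 − 45.2)/7.5 = 2.1067.
Willingness to pay at Q' = 2.1067: 74 − 2·2.1067 = 69.7866.
ΔQ = 3.0316 − 2.1067 = 0.9249; wedge = 69.7866 − 61 = 8.7866.
Deadweight loss = ½ × 0.9249 × 8.7866 = €4.06.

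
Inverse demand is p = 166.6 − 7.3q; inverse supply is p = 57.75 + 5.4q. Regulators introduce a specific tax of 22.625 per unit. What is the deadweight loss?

Competitive equilibrium: 166.6 − 7.3q = 57.75 + 5.4q → q* = 8.5709, p* = 104.0327.
With the tax, the buyer price exceeds the seller price by 22.625: (166.6 − 7.3q) − (57.75 + 5.4q) = 22.625 → q' = 6.7894.
Δq = 8.5709 − 6.7894 = 1.7815; the wedge equals the tax, 22.625.
Welfare loss = ½ × 1.7815 × 22.625 = 20.15.

20.15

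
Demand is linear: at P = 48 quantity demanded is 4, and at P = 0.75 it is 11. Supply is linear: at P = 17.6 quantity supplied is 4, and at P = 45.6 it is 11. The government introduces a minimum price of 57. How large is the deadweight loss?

93.07

Demand slope = (0.75 − 48)/(11 − 4) = −6.75, so P = 75 − 6.75Q.
Supply slope = (45.6 − 17.6)/(11 − 4) = 4, so P = 1.6 + 4Q.
Competitive equilibrium: 75 − 6.75Q = 1.6 + 4Q → Q* = 6.8279, P* = 28.9116.
At the floor P = 57, quantity demanded = (75 − 57)/6.75 = 2.6667.
Sellers' marginal cost at Q' = 2.6667: 1.6 + 4·2.6667 = 12.2668.
ΔQ = 6.8279 − 2.6667 = 4.1612; wedge = 57 − 12.2668 = 44.7332.
The triangle = ½ × 4.1612 × 44.7332 = 93.07.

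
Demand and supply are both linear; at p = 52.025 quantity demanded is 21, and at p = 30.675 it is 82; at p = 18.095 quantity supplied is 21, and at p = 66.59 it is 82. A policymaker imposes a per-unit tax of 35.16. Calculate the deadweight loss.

539.84

Demand slope = (30.675 − 52.025)/(82 − 21) = −0.35, so p = 59.375 − 0.35q.
Supply slope = (66.59 − 18.095)/(82 − 21) = 0.795, so p = 1.4 + 0.795q.
Competitive equilibrium: 59.375 − 0.35q = 1.4 + 0.795q → q* = 50.6332, p* = 41.6534.
With the tax, the buyer price exceeds the seller price by 35.16: (59.375 − 0.35q) − (1.4 + 0.795q) = 35.16 → q' = 19.9258.
Δq = 50.6332 − 19.9258 = 30.7074; the wedge equals the tax, 35.16.
DWL = ½ × 30.7074 × 35.16 = 539.84.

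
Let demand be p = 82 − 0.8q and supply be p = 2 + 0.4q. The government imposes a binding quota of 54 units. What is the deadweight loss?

96.27

Competitive equilibrium: 82 − 0.8q = 2 + 0.4q → q* = 66.6667, p* = 28.6667.
At q = 54: demand price = 82 − 0.8·54 = 38.8; supply price = 2 + 0.4·54 = 23.6.
Δq = 66.6667 − 54 = 12.6667; wedge = 38.8 − 23.6 = 15.2.
DWL = ½ × 12.6667 × 15.2 = 96.27.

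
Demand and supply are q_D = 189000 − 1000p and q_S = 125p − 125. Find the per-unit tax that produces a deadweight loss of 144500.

In inverse form: demand p = 189 − 0.001q, supply p = 1 + 0.008q.
Competitive equilibrium: 189 − 0.001q = 1 + 0.008q → q* = 20888.8889, p* = 168.1111.
A tax t gives Δq = t/0.009 and wedge t, so DWL = t²/0.018.
t²/0.018 = 144500 → t² = 2601 → t = 51.

51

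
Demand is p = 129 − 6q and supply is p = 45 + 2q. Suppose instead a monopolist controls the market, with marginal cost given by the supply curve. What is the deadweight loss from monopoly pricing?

81

Competitive equilibrium: 129 − 6q = 45 + 2q → q* = 10.5, p* = 66.
Marginal revenue: MR = 129 − 12q. Set MR = MC: 129 − 12q = 45 + 2q → q_m = 6.
Price p_m = 129 − 6·6 = 93; MC(q_m) = 45 + 2·6 = 57.
Competitive q* = 10.5, so Δq = 4.5; wedge = 93 − 57 = 36.
DWL = ½ × 4.5 × 36 = 81.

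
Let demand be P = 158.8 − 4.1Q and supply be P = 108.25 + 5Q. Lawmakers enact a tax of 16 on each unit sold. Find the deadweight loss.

14.07

Competitive equilibrium: 158.8 − 4.1Q = 108.25 + 5Q → Q* = 5.5549, P* = 136.0247.
With the tax, the buyer price exceeds the seller price by 16: (158.8 − 4.1Q) − (108.25 + 5Q) = 16 → Q' = 3.7967.
ΔQ = 5.5549 − 3.7967 = 1.7582; the wedge equals the tax, 16.
Deadweight loss = ½ × 1.7582 × 16 = 14.07.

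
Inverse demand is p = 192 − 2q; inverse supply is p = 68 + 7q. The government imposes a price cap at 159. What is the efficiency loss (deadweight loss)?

2.72

Competitive equilibrium: 192 − 2q = 68 + 7q → q* = 13.7778, p* = 164.4444.
At the ceiling p = 159, quantity supplied = (159 − 68)/7 = 13.
Willingness to pay at q' = 13: 192 − 2·13 = 166.
Δq = 13.7778 − 13 = 0.7778; wedge = 166 − 159 = 7.
DWL = ½ × 0.7778 × 7 = 2.72.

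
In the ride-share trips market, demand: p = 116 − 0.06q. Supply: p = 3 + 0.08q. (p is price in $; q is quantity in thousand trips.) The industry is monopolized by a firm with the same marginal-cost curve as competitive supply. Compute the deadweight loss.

Competitive equilibrium: 116 − 0.06q = 3 + 0.08q → q* = 807.1429, p* = 67.5714.
Marginal revenue: MR = 116 − 0.12q. Set MR = MC: 116 − 0.12q = 3 + 0.08q → q_m = 565.
Price p_m = 116 − 0.06·565 = 82.1; MC(q_m) = 3 + 0.08·565 = 48.2.
Competitive q* = 807.1429, so Δq = 242.1429; wedge = 82.1 − 48.2 = 33.9.
Deadweight loss = ½ × 242.1429 × 33.9 = $4104.32 thousand.

$4104.32 thousand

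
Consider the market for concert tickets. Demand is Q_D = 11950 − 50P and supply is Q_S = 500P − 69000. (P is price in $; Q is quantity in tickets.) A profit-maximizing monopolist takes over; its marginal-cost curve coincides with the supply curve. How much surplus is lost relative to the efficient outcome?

$52571.63

In inverse form: demand P = 239 − 0.02Q, supply P = 138 + 0.002Q.
Competitive equilibrium: 239 − 0.02Q = 138 + 0.002Q → Q* = 4590.909091, P* = 147.181818.
Marginal revenue: MR = 239 − 0.04Q. Set MR = MC: 239 − 0.04Q = 138 + 0.002Q → Q_m = 2404.761905.
Price P_m = 239 − 0.02·2404.761905 = 190.904762; MC(Q_m) = 138 + 0.002·2404.761905 = 142.809524.
Competitive Q* = 4590.909091, so ΔQ = 2186.147186; wedge = 190.904762 − 142.809524 = 48.095238.
Welfare loss = ½ × 2186.147186 × 48.095238 = $52571.63.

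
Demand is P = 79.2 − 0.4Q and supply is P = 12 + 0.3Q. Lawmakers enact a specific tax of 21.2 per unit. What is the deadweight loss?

Competitive equilibrium: 79.2 − 0.4Q = 12 + 0.3Q → Q* = 96, P* = 40.8.
With the tax, the buyer price exceeds the seller price by 21.2: (79.2 − 0.4Q) − (12 + 0.3Q) = 21.2 → Q' = 65.7143.
ΔQ = 96 − 65.7143 = 30.2857; the wedge equals the tax, 21.2.
Deadweight loss = ½ × 30.2857 × 21.2 = 321.03.

321.03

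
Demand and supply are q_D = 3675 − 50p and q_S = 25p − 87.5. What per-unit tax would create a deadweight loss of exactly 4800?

In inverse form: demand p = 73.5 − 0.02q, supply p = 3.5 + 0.04q.
Competitive equilibrium: 73.5 − 0.02q = 3.5 + 0.04q → q* = 1166.6667, p* = 50.1667.
A tax t gives Δq = t/0.06 and wedge t, so DWL = t²/0.12.
t²/0.12 = 4800 → t² = 576 → t = 24.

24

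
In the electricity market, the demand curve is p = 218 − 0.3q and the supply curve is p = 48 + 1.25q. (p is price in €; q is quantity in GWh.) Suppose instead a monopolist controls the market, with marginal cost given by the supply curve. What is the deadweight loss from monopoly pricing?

€245.15

Competitive equilibrium: 218 − 0.3q = 48 + 1.25q → q* = 109.6774, p* = 185.0968.
Marginal revenue: MR = 218 − 0.6q. Set MR = MC: 218 − 0.6q = 48 + 1.25q → q_m = 91.8919.
Price p_m = 218 − 0.3·91.8919 = 190.4324; MC(q_m) = 48 + 1.25·91.8919 = 162.8649.
Competitive q* = 109.6774, so Δq = 17.7855; wedge = 190.4324 − 162.8649 = 27.5675.
Welfare loss = ½ × 17.7855 × 27.5675 = €245.15.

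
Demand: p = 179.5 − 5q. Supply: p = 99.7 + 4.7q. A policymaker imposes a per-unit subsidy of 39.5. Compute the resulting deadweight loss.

Competitive equilibrium: 179.5 − 5q = 99.7 + 4.7q → q* = 8.2268, p* = 138.366.
The subsidy lowers effective supply by 39.5: p = 60.2 + 4.7q.
New quantity: 179.5 − 5q = 60.2 + 4.7q → q' = 12.299.
Overproduction Δq = 12.299 − 8.2268 = 4.0722; wedge = subsidy = 39.5.
DWL = ½ × 4.0722 × 39.5 = 80.43.

80.43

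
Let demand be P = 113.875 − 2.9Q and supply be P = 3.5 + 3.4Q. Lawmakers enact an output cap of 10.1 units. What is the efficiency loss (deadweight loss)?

Competitive equilibrium: 113.875 − 2.9Q = 3.5 + 3.4Q → Q* = 17.5198, P* = 63.0675.
At Q = 10.1: demand price = 113.875 − 2.9·10.1 = 84.585; supply price = 3.5 + 3.4·10.1 = 37.84.
ΔQ = 17.5198 − 10.1 = 7.4198; wedge = 84.585 − 37.84 = 46.745.
Deadweight loss = ½ × 7.4198 × 46.745 = 173.42.

173.42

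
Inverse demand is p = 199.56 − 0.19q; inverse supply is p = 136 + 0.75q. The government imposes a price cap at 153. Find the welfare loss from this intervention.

949.65

Competitive equilibrium: 199.56 − 0.19q = 136 + 0.75q → q* = 67.617, p* = 186.7128.
At the ceiling p = 153, quantity supplied = (153 − 136)/0.75 = 22.6667.
Willingness to pay at q' = 22.6667: 199.56 − 0.19·22.6667 = 195.2533.
Δq = 67.617 − 22.6667 = 44.9503; wedge = 195.2533 − 153 = 42.2533.
Welfare loss = ½ × 44.9503 × 42.2533 = 949.65.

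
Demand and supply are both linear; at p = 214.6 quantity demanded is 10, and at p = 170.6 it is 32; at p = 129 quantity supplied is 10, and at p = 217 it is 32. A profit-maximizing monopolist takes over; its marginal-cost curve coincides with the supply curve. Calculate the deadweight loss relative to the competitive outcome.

Demand slope = (170.6 − 214.6)/(32 − 10) = −2, so p = 234.6 − 2q.
Supply slope = (217 − 129)/(32 − 10) = 4, so p = 89 + 4q.
Competitive equilibrium: 234.6 − 2q = 89 + 4q → q* = 24.2667, p* = 186.0667.
Marginal revenue: MR = 234.6 − 4q. Set MR = MC: 234.6 − 4q = 89 + 4q → q_m = 18.2.
Price p_m = 234.6 − 2·18.2 = 198.2; MC(q_m) = 89 + 4·18.2 = 161.8.
Competitive q* = 24.2667, so Δq = 6.0667; wedge = 198.2 − 161.8 = 36.4.
The triangle = ½ × 6.0667 × 36.4 = 110.41.

110.41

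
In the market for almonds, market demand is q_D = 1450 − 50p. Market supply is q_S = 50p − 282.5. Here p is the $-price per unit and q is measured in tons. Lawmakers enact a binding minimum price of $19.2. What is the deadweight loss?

$175.78

In inverse form: demand p = 29 − 0.02q, supply p = 5.65 + 0.02q.
Competitive equilibrium: 29 − 0.02q = 5.65 + 0.02q → q* = 583.75, p* = 17.325.
At the floor p = 19.2, quantity demanded = (29 − 19.2)/0.02 = 490.
Sellers' marginal cost at q' = 490: 5.65 + 0.02·490 = 15.45.
Δq = 583.75 − 490 = 93.75; wedge = 19.2 − 15.45 = 3.75.
DWL = ½ × 93.75 × 3.75 = $175.78.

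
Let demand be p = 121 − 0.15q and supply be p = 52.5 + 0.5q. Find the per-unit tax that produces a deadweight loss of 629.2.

Competitive equilibrium: 121 − 0.15q = 52.5 + 0.5q → q* = 105.3846, p* = 105.1923.
A tax t gives Δq = t/0.65 and wedge t, so DWL = t²/1.3.
t²/1.3 = 629.2 → t² = 817.96 → t = 28.6.

28.6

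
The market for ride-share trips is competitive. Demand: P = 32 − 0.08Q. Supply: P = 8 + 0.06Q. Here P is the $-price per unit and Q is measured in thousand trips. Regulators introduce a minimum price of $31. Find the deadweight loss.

$1768.08 thousand

Competitive equilibrium: 32 − 0.08Q = 8 + 0.06Q → Q* = 171.4286, P* = 18.2857.
At the floor P = 31, quantity demanded = (32 − 31)/0.08 = 12.5.
Sellers' marginal cost at Q' = 12.5: 8 + 0.06·12.5 = 8.75.
ΔQ = 171.4286 − 12.5 = 158.9286; wedge = 31 − 8.75 = 22.25.
DWL = ½ × 158.9286 × 22.25 = $1768.08 thousand.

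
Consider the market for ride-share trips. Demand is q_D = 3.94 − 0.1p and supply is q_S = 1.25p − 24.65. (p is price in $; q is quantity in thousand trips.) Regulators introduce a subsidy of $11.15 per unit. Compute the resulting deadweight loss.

$5.76 thousand

In inverse form: demand p = 39.4 − 10q, supply p = 19.72 + 0.8q.
Competitive equilibrium: 39.4 − 10q = 19.72 + 0.8q → q* = 1.8222, p* = 21.1778.
The subsidy lowers effective supply by 11.15: p = 8.57 + 0.8q.
New quantity: 39.4 − 10q = 8.57 + 0.8q → q' = 2.8546.
Overproduction Δq = 2.8546 − 1.8222 = 1.0324; wedge = subsidy = 11.15.
Welfare loss = ½ × 1.0324 × 11.15 = $5.76 thousand.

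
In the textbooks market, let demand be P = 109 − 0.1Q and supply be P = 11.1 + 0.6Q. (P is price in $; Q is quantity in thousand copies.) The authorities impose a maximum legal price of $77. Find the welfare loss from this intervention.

Competitive equilibrium: 109 − 0.1Q = 11.1 + 0.6Q → Q* = 139.8571, P* = 95.0143.
At the ceiling P = 77, quantity supplied = (77 − 11.1)/0.6 = 109.8333.
Willingness to pay at Q' = 109.8333: 109 − 0.1·109.8333 = 98.0167.
ΔQ = 139.8571 − 109.8333 = 30.0238; wedge = 98.0167 − 77 = 21.0167.
DWL = ½ × 30.0238 × 21.0167 = $315.50 thousand.

$315.50 thousand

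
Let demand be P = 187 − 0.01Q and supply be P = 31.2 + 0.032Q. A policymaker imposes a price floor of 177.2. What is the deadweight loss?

Competitive equilibrium: 187 − 0.01Q = 31.2 + 0.032Q → Q* = 3709.5238, P* = 149.9048.
At the floor P = 177.2, quantity demanded = (187 − 177.2)/0.01 = 980.
Sellers' marginal cost at Q' = 980: 31.2 + 0.032·980 = 62.56.
ΔQ = 3709.5238 − 980 = 2729.5238; wedge = 177.2 − 62.56 = 114.64.
The triangle = ½ × 2729.5238 × 114.64 = 156456.30.

156456.30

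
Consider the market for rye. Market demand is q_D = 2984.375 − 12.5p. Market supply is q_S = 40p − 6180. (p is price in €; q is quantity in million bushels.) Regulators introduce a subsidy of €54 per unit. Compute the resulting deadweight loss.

€13885.71 million

In inverse form: demand p = 238.75 − 0.08q, supply p = 154.5 + 0.025q.
Competitive equilibrium: 238.75 − 0.08q = 154.5 + 0.025q → q* = 802.381, p* = 174.5595.
The subsidy lowers effective supply by 54: p = 100.5 + 0.025q.
New quantity: 238.75 − 0.08q = 100.5 + 0.025q → q' = 1316.6667.
Overproduction Δq = 1316.6667 − 802.381 = 514.2857; wedge = subsidy = 54.
DWL = ½ × 514.2857 × 54 = €13885.71 million.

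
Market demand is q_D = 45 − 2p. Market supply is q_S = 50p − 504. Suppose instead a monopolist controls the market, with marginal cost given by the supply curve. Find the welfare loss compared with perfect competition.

In inverse form: demand p = 22.5 − 0.5q, supply p = 10.08 + 0.02q.
Competitive equilibrium: 22.5 − 0.5q = 10.08 + 0.02q → q* = 23.8846, p* = 10.5577.
Marginal revenue: MR = 22.5 − q. Set MR = MC: 22.5 − q = 10.08 + 0.02q → q_m = 12.1765.
Price p_m = 22.5 − 0.5·12.1765 = 16.4118; MC(q_m) = 10.08 + 0.02·12.1765 = 10.3235.
Competitive q* = 23.8846, so Δq = 11.7081; wedge = 16.4118 − 10.3235 = 6.0883.
Deadweight loss = ½ × 11.7081 × 6.0883 = 35.64.

35.64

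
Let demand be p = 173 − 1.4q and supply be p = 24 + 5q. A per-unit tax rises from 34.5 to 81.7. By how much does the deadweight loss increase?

Competitive equilibrium: 173 − 1.4q = 24 + 5q → q* = 23.2813, p* = 140.4063.
For a per-unit tax t: Δq = t/6.4, so DWL = ½·t·(t/6.4) = t²/12.8.
At t = 34.5: DWL = 92.988. At t = 81.7: DWL = 521.476.
Increase = 521.476 − 92.988 = 428.49.

428.49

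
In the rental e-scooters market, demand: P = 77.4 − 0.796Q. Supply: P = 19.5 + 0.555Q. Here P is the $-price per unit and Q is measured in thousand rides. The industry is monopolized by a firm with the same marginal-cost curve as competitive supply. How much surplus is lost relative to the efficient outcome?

$170.54 thousand

Competitive equilibrium: 77.4 − 0.796Q = 19.5 + 0.555Q → Q* = 42.8571, P* = 43.2857.
Marginal revenue: MR = 77.4 − 1.592Q. Set MR = MC: 77.4 − 1.592Q = 19.5 + 0.555Q → Q_m = 26.9679.
Price P_m = 77.4 − 0.796·26.9679 = 55.9336; MC(Q_m) = 19.5 + 0.555·26.9679 = 34.4672.
Competitive Q* = 42.8571, so ΔQ = 15.8892; wedge = 55.9336 − 34.4672 = 21.4664.
Deadweight loss = ½ × 15.8892 × 21.4664 = $170.54 thousand.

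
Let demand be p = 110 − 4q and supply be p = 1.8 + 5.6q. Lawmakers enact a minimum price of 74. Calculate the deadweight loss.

Competitive equilibrium: 110 − 4q = 1.8 + 5.6q → q* = 11.2708, p* = 64.9167.
At the floor p = 74, quantity demanded = (110 − 74)/4 = 9.
Sellers' marginal cost at q' = 9: 1.8 + 5.6·9 = 52.2.
Δq = 11.2708 − 9 = 2.2708; wedge = 74 − 52.2 = 21.8.
Welfare loss = ½ × 2.2708 × 21.8 = 24.75.

24.75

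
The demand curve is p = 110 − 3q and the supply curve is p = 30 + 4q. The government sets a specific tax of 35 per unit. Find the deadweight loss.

87.50

Competitive equilibrium: 110 − 3q = 30 + 4q → q* = 11.4286, p* = 75.7143.
With the tax, the buyer price exceeds the seller price by 35: (110 − 3q) − (30 + 4q) = 35 → q' = 6.4286.
Δq = 11.4286 − 6.4286 = 5; the wedge equals the tax, 35.
Welfare loss = ½ × 5 × 35 = 87.50.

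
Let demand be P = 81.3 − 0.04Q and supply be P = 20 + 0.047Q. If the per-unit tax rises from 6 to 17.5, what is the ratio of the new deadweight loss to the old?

8.507

Competitive equilibrium: 81.3 − 0.04Q = 20 + 0.047Q → Q* = 704.5977, P* = 53.1161.
For a per-unit tax t: ΔQ = t/0.087, so DWL = ½·t·(t/0.087) = t²/0.174.
At t = 6: DWL = 206.897. At t = 17.5: DWL = 1760.057.
Ratio = (17.5/6)² = 8.507.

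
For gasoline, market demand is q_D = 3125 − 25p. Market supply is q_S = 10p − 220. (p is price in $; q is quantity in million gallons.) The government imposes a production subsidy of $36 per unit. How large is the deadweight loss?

In inverse form: demand p = 125 − 0.04q, supply p = 22 + 0.1q.
Competitive equilibrium: 125 − 0.04q = 22 + 0.1q → q* = 735.7143, p* = 95.5714.
The subsidy lowers effective supply by 36: p = 0.1q − 14.
New quantity: 125 − 0.04q = 0.1q − 14 → q' = 992.8571.
Overproduction Δq = 992.8571 − 735.7143 = 257.1428; wedge = subsidy = 36.
Welfare loss = ½ × 257.1428 × 36 = $4628.57 million.

$4628.57 million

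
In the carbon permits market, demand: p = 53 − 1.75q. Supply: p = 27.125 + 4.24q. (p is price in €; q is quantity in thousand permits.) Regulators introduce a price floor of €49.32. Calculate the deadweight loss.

Competitive equilibrium: 53 − 1.75q = 27.125 + 4.24q → q* = 4.3197, p* = 45.4405.
At the floor p = 49.32, quantity demanded = (53 − 49.32)/1.75 = 2.1029.
Sellers' marginal cost at q' = 2.1029: 27.125 + 4.24·2.1029 = 36.0413.
Δq = 4.3197 − 2.1029 = 2.2168; wedge = 49.32 − 36.0413 = 13.2787.
Welfare loss = ½ × 2.2168 × 13.2787 = €14.72 thousand.

€14.72 thousand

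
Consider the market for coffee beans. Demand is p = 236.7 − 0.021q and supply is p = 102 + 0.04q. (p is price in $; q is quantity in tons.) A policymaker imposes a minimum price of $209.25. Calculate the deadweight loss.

$24762.89

Competitive equilibrium: 236.7 − 0.021q = 102 + 0.04q → q* = 2208.19672, p* = 190.32787.
At the floor p = 209.25, quantity demanded = (236.7 − 209.25)/0.021 = 1307.14286.
Sellers' marginal cost at q' = 1307.14286: 102 + 0.04·1307.14286 = 154.28571.
Δq = 2208.19672 − 1307.14286 = 901.05386; wedge = 209.25 − 154.28571 = 54.96429.
DWL = ½ × 901.05386 × 54.96429 = $24762.89.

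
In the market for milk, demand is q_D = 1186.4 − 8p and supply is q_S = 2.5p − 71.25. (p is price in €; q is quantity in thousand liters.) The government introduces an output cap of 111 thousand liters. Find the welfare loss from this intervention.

In inverse form: demand p = 148.3 − 0.125q, supply p = 28.5 + 0.4q.
Competitive equilibrium: 148.3 − 0.125q = 28.5 + 0.4q → q* = 228.1905, p* = 119.7762.
At q = 111: demand price = 148.3 − 0.125·111 = 134.425; supply price = 28.5 + 0.4·111 = 72.9.
Δq = 228.1905 − 111 = 117.1905; wedge = 134.425 − 72.9 = 61.525.
Deadweight loss = ½ × 117.1905 × 61.525 = €3605.07 thousand.

€3605.07 thousand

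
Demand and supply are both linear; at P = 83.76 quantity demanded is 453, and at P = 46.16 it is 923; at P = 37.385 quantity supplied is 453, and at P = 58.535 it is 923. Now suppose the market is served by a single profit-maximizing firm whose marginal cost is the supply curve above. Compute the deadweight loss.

6462.59

Demand slope = (46.16 − 83.76)/(923 − 453) = −0.08, so P = 120 − 0.08Q.
Supply slope = (58.535 − 37.385)/(923 − 453) = 0.045, so P = 17 + 0.045Q.
Competitive equilibrium: 120 − 0.08Q = 17 + 0.045Q → Q* = 824, P* = 54.08.
Marginal revenue: MR = 120 − 0.16Q. Set MR = MC: 120 − 0.16Q = 17 + 0.045Q → Q_m = 502.439.
Price P_m = 120 − 0.08·502.439 = 79.8049; MC(Q_m) = 17 + 0.045·502.439 = 39.6098.
Competitive Q* = 824, so ΔQ = 321.561; wedge = 79.8049 − 39.6098 = 40.1951.
Welfare loss = ½ × 321.561 × 40.1951 = 6462.59.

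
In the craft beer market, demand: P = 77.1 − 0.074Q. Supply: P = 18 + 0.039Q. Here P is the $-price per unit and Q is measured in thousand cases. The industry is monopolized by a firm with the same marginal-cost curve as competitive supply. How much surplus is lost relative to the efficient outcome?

Competitive equilibrium: 77.1 − 0.074Q = 18 + 0.039Q → Q* = 523.0088, P* = 38.3973.
Marginal revenue: MR = 77.1 − 0.148Q. Set MR = MC: 77.1 − 0.148Q = 18 + 0.039Q → Q_m = 316.0428.
Price P_m = 77.1 − 0.074·316.0428 = 53.7128; MC(Q_m) = 18 + 0.039·316.0428 = 30.3257.
Competitive Q* = 523.0088, so ΔQ = 206.966; wedge = 53.7128 − 30.3257 = 23.3871.
Welfare loss = ½ × 206.966 × 23.3871 = $2420.17 thousand.

$2420.17 thousand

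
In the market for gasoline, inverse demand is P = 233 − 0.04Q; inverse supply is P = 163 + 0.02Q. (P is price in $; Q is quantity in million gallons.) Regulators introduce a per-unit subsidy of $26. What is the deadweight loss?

Competitive equilibrium: 233 − 0.04Q = 163 + 0.02Q → Q* = 1166.6667, P* = 186.3333.
The subsidy lowers effective supply by 26: P = 137 + 0.02Q.
New quantity: 233 − 0.04Q = 137 + 0.02Q → Q' = 1600.
Overproduction ΔQ = 1600 − 1166.6667 = 433.3333; wedge = subsidy = 26.
Welfare loss = ½ × 433.3333 × 26 = $5633.33 million.

$5633.33 million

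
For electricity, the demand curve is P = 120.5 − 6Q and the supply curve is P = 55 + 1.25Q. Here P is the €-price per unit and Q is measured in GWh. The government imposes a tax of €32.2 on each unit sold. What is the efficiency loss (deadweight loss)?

€71.51

Competitive equilibrium: 120.5 − 6Q = 55 + 1.25Q → Q* = 9.0345, P* = 66.2931.
With the tax, the buyer price exceeds the seller price by 32.2: (120.5 − 6Q) − (55 + 1.25Q) = 32.2 → Q' = 4.5931.
ΔQ = 9.0345 − 4.5931 = 4.4414; the wedge equals the tax, 32.2.
DWL = ½ × 4.4414 × 32.2 = €71.51.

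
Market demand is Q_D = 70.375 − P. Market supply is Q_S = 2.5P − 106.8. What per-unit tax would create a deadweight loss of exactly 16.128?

6.72

In inverse form: demand P = 70.375 − Q, supply P = 42.72 + 0.4Q.
Competitive equilibrium: 70.375 − Q = 42.72 + 0.4Q → Q* = 19.7536, P* = 50.6214.
A tax t gives ΔQ = t/1.4 and wedge t, so DWL = t²/2.8.
t²/2.8 = 16.128 → t² = 45.1584 → t = 6.72.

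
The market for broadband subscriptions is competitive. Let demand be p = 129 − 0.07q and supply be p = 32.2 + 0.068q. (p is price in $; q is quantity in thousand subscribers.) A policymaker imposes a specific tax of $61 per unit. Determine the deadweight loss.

$13481.88 thousand

Competitive equilibrium: 129 − 0.07q = 32.2 + 0.068q → q* = 701.4493, p* = 79.8986.
With the tax, the buyer price exceeds the seller price by 61: (129 − 0.07q) − (32.2 + 0.068q) = 61 → q' = 259.4203.
Δq = 701.4493 − 259.4203 = 442.029; the wedge equals the tax, 61.
Welfare loss = ½ × 442.029 × 61 = $13481.88 thousand.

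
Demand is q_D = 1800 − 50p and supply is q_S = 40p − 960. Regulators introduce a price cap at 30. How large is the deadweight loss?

16

In inverse form: demand p = 36 − 0.02q, supply p = 24 + 0.025q.
Competitive equilibrium: 36 − 0.02q = 24 + 0.025q → q* = 266.6667, p* = 30.6667.
At the ceiling p = 30, quantity supplied = (30 − 24)/0.025 = 240.
Willingness to pay at q' = 240: 36 − 0.02·240 = 31.2.
Δq = 266.6667 − 240 = 26.6667; wedge = 31.2 − 30 = 1.2.
Deadweight loss = ½ × 26.6667 × 1.2 = 16.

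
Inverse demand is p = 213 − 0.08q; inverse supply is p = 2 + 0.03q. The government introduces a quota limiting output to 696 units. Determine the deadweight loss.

82155.06

Competitive equilibrium: 213 − 0.08q = 2 + 0.03q → q* = 1918.1818, p* = 59.5455.
At q = 696: demand price = 213 − 0.08·696 = 157.32; supply price = 2 + 0.03·696 = 22.88.
Δq = 1918.1818 − 696 = 1222.1818; wedge = 157.32 − 22.88 = 134.44.
Welfare loss = ½ × 1222.1818 × 134.44 = 82155.06.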